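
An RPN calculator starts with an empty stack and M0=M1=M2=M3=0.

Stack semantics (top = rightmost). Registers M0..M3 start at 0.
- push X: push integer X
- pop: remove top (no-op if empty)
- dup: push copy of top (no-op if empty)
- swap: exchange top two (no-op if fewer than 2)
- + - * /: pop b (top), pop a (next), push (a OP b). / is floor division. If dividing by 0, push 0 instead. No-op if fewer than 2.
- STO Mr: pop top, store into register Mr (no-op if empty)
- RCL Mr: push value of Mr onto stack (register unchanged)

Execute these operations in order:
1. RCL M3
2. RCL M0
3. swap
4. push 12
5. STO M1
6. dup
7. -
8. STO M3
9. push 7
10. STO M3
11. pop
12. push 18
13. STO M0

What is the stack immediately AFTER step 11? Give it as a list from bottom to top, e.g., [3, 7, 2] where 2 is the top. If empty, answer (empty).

After op 1 (RCL M3): stack=[0] mem=[0,0,0,0]
After op 2 (RCL M0): stack=[0,0] mem=[0,0,0,0]
After op 3 (swap): stack=[0,0] mem=[0,0,0,0]
After op 4 (push 12): stack=[0,0,12] mem=[0,0,0,0]
After op 5 (STO M1): stack=[0,0] mem=[0,12,0,0]
After op 6 (dup): stack=[0,0,0] mem=[0,12,0,0]
After op 7 (-): stack=[0,0] mem=[0,12,0,0]
After op 8 (STO M3): stack=[0] mem=[0,12,0,0]
After op 9 (push 7): stack=[0,7] mem=[0,12,0,0]
After op 10 (STO M3): stack=[0] mem=[0,12,0,7]
After op 11 (pop): stack=[empty] mem=[0,12,0,7]

(empty)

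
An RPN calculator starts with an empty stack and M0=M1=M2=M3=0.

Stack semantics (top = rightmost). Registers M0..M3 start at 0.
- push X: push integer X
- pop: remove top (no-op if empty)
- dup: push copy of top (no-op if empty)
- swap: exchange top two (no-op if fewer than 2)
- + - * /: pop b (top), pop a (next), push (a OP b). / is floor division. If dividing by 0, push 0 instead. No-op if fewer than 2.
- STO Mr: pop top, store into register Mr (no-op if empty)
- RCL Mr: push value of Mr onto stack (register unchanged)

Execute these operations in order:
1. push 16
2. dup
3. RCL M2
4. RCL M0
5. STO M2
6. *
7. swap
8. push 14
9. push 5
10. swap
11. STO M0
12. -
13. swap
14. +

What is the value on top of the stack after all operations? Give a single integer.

Answer: 11

Derivation:
After op 1 (push 16): stack=[16] mem=[0,0,0,0]
After op 2 (dup): stack=[16,16] mem=[0,0,0,0]
After op 3 (RCL M2): stack=[16,16,0] mem=[0,0,0,0]
After op 4 (RCL M0): stack=[16,16,0,0] mem=[0,0,0,0]
After op 5 (STO M2): stack=[16,16,0] mem=[0,0,0,0]
After op 6 (*): stack=[16,0] mem=[0,0,0,0]
After op 7 (swap): stack=[0,16] mem=[0,0,0,0]
After op 8 (push 14): stack=[0,16,14] mem=[0,0,0,0]
After op 9 (push 5): stack=[0,16,14,5] mem=[0,0,0,0]
After op 10 (swap): stack=[0,16,5,14] mem=[0,0,0,0]
After op 11 (STO M0): stack=[0,16,5] mem=[14,0,0,0]
After op 12 (-): stack=[0,11] mem=[14,0,0,0]
After op 13 (swap): stack=[11,0] mem=[14,0,0,0]
After op 14 (+): stack=[11] mem=[14,0,0,0]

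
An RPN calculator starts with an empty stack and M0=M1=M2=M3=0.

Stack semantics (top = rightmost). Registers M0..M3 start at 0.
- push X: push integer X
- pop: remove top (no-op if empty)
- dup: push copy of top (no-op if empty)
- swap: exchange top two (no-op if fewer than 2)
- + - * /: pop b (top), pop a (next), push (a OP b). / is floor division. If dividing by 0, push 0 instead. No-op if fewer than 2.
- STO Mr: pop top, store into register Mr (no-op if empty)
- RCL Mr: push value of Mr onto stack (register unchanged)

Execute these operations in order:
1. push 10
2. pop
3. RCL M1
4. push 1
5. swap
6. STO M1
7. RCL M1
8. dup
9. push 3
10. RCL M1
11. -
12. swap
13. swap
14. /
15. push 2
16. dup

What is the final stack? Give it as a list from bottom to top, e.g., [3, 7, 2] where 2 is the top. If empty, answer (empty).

Answer: [1, 0, 0, 2, 2]

Derivation:
After op 1 (push 10): stack=[10] mem=[0,0,0,0]
After op 2 (pop): stack=[empty] mem=[0,0,0,0]
After op 3 (RCL M1): stack=[0] mem=[0,0,0,0]
After op 4 (push 1): stack=[0,1] mem=[0,0,0,0]
After op 5 (swap): stack=[1,0] mem=[0,0,0,0]
After op 6 (STO M1): stack=[1] mem=[0,0,0,0]
After op 7 (RCL M1): stack=[1,0] mem=[0,0,0,0]
After op 8 (dup): stack=[1,0,0] mem=[0,0,0,0]
After op 9 (push 3): stack=[1,0,0,3] mem=[0,0,0,0]
After op 10 (RCL M1): stack=[1,0,0,3,0] mem=[0,0,0,0]
After op 11 (-): stack=[1,0,0,3] mem=[0,0,0,0]
After op 12 (swap): stack=[1,0,3,0] mem=[0,0,0,0]
After op 13 (swap): stack=[1,0,0,3] mem=[0,0,0,0]
After op 14 (/): stack=[1,0,0] mem=[0,0,0,0]
After op 15 (push 2): stack=[1,0,0,2] mem=[0,0,0,0]
After op 16 (dup): stack=[1,0,0,2,2] mem=[0,0,0,0]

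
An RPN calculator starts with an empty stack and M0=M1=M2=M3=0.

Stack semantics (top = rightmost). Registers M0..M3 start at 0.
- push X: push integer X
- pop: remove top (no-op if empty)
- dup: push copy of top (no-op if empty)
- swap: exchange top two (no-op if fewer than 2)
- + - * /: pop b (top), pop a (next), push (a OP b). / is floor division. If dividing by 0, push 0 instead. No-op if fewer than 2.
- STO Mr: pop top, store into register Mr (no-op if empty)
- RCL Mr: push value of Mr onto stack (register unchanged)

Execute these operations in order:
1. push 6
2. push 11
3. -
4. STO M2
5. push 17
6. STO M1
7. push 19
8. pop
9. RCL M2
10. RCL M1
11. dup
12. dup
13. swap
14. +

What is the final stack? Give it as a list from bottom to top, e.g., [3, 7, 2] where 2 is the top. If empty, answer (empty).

After op 1 (push 6): stack=[6] mem=[0,0,0,0]
After op 2 (push 11): stack=[6,11] mem=[0,0,0,0]
After op 3 (-): stack=[-5] mem=[0,0,0,0]
After op 4 (STO M2): stack=[empty] mem=[0,0,-5,0]
After op 5 (push 17): stack=[17] mem=[0,0,-5,0]
After op 6 (STO M1): stack=[empty] mem=[0,17,-5,0]
After op 7 (push 19): stack=[19] mem=[0,17,-5,0]
After op 8 (pop): stack=[empty] mem=[0,17,-5,0]
After op 9 (RCL M2): stack=[-5] mem=[0,17,-5,0]
After op 10 (RCL M1): stack=[-5,17] mem=[0,17,-5,0]
After op 11 (dup): stack=[-5,17,17] mem=[0,17,-5,0]
After op 12 (dup): stack=[-5,17,17,17] mem=[0,17,-5,0]
After op 13 (swap): stack=[-5,17,17,17] mem=[0,17,-5,0]
After op 14 (+): stack=[-5,17,34] mem=[0,17,-5,0]

Answer: [-5, 17, 34]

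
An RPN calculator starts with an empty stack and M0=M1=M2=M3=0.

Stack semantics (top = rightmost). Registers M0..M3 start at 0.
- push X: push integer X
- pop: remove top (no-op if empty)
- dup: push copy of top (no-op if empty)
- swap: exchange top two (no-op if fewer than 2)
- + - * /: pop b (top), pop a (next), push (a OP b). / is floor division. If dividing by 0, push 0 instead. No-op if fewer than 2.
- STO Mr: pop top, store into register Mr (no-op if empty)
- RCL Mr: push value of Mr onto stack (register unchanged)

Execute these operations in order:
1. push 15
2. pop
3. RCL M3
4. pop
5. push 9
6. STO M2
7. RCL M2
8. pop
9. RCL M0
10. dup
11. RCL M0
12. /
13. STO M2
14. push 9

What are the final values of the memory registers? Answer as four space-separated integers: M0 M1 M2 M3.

After op 1 (push 15): stack=[15] mem=[0,0,0,0]
After op 2 (pop): stack=[empty] mem=[0,0,0,0]
After op 3 (RCL M3): stack=[0] mem=[0,0,0,0]
After op 4 (pop): stack=[empty] mem=[0,0,0,0]
After op 5 (push 9): stack=[9] mem=[0,0,0,0]
After op 6 (STO M2): stack=[empty] mem=[0,0,9,0]
After op 7 (RCL M2): stack=[9] mem=[0,0,9,0]
After op 8 (pop): stack=[empty] mem=[0,0,9,0]
After op 9 (RCL M0): stack=[0] mem=[0,0,9,0]
After op 10 (dup): stack=[0,0] mem=[0,0,9,0]
After op 11 (RCL M0): stack=[0,0,0] mem=[0,0,9,0]
After op 12 (/): stack=[0,0] mem=[0,0,9,0]
After op 13 (STO M2): stack=[0] mem=[0,0,0,0]
After op 14 (push 9): stack=[0,9] mem=[0,0,0,0]

Answer: 0 0 0 0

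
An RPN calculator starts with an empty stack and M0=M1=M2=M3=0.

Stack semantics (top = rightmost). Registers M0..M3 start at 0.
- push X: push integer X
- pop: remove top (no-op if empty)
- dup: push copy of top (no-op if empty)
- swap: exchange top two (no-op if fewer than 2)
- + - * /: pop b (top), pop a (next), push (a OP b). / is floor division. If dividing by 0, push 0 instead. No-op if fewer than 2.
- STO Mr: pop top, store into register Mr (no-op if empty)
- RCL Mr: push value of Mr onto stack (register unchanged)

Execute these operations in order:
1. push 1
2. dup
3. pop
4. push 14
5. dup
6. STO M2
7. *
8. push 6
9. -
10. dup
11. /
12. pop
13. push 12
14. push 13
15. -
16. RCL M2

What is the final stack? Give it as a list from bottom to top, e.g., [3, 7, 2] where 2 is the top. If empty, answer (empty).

Answer: [-1, 14]

Derivation:
After op 1 (push 1): stack=[1] mem=[0,0,0,0]
After op 2 (dup): stack=[1,1] mem=[0,0,0,0]
After op 3 (pop): stack=[1] mem=[0,0,0,0]
After op 4 (push 14): stack=[1,14] mem=[0,0,0,0]
After op 5 (dup): stack=[1,14,14] mem=[0,0,0,0]
After op 6 (STO M2): stack=[1,14] mem=[0,0,14,0]
After op 7 (*): stack=[14] mem=[0,0,14,0]
After op 8 (push 6): stack=[14,6] mem=[0,0,14,0]
After op 9 (-): stack=[8] mem=[0,0,14,0]
After op 10 (dup): stack=[8,8] mem=[0,0,14,0]
After op 11 (/): stack=[1] mem=[0,0,14,0]
After op 12 (pop): stack=[empty] mem=[0,0,14,0]
After op 13 (push 12): stack=[12] mem=[0,0,14,0]
After op 14 (push 13): stack=[12,13] mem=[0,0,14,0]
After op 15 (-): stack=[-1] mem=[0,0,14,0]
After op 16 (RCL M2): stack=[-1,14] mem=[0,0,14,0]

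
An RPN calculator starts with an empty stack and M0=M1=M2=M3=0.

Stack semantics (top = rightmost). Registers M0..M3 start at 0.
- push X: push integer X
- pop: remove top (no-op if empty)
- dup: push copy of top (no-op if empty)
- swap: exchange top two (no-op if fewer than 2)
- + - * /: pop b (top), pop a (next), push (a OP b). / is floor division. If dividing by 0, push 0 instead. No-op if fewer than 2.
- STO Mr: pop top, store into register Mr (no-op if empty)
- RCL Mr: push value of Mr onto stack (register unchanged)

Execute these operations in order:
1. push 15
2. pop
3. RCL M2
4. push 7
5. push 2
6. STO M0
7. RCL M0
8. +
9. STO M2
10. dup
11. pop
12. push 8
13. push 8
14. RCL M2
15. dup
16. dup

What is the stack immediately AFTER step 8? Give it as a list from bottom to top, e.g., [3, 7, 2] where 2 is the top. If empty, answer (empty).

After op 1 (push 15): stack=[15] mem=[0,0,0,0]
After op 2 (pop): stack=[empty] mem=[0,0,0,0]
After op 3 (RCL M2): stack=[0] mem=[0,0,0,0]
After op 4 (push 7): stack=[0,7] mem=[0,0,0,0]
After op 5 (push 2): stack=[0,7,2] mem=[0,0,0,0]
After op 6 (STO M0): stack=[0,7] mem=[2,0,0,0]
After op 7 (RCL M0): stack=[0,7,2] mem=[2,0,0,0]
After op 8 (+): stack=[0,9] mem=[2,0,0,0]

[0, 9]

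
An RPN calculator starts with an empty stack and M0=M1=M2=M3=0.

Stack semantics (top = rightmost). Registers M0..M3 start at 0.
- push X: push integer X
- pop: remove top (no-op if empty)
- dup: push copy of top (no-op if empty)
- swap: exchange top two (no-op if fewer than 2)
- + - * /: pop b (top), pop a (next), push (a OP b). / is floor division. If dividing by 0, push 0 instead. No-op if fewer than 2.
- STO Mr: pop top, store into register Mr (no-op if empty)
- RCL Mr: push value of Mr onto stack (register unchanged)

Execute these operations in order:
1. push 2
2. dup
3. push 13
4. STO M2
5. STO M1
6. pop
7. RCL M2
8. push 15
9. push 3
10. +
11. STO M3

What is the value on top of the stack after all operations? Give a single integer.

After op 1 (push 2): stack=[2] mem=[0,0,0,0]
After op 2 (dup): stack=[2,2] mem=[0,0,0,0]
After op 3 (push 13): stack=[2,2,13] mem=[0,0,0,0]
After op 4 (STO M2): stack=[2,2] mem=[0,0,13,0]
After op 5 (STO M1): stack=[2] mem=[0,2,13,0]
After op 6 (pop): stack=[empty] mem=[0,2,13,0]
After op 7 (RCL M2): stack=[13] mem=[0,2,13,0]
After op 8 (push 15): stack=[13,15] mem=[0,2,13,0]
After op 9 (push 3): stack=[13,15,3] mem=[0,2,13,0]
After op 10 (+): stack=[13,18] mem=[0,2,13,0]
After op 11 (STO M3): stack=[13] mem=[0,2,13,18]

Answer: 13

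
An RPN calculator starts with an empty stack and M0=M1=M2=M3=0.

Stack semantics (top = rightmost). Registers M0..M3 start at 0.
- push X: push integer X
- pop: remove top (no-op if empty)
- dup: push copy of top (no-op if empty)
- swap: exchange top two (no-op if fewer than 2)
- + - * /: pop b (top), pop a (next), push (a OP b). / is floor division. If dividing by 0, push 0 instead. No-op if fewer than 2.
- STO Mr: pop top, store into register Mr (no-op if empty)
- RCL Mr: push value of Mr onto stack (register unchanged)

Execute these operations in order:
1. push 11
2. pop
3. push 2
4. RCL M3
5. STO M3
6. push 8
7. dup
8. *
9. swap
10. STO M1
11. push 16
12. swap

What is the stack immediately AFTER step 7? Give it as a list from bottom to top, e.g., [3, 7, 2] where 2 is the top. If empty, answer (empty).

After op 1 (push 11): stack=[11] mem=[0,0,0,0]
After op 2 (pop): stack=[empty] mem=[0,0,0,0]
After op 3 (push 2): stack=[2] mem=[0,0,0,0]
After op 4 (RCL M3): stack=[2,0] mem=[0,0,0,0]
After op 5 (STO M3): stack=[2] mem=[0,0,0,0]
After op 6 (push 8): stack=[2,8] mem=[0,0,0,0]
After op 7 (dup): stack=[2,8,8] mem=[0,0,0,0]

[2, 8, 8]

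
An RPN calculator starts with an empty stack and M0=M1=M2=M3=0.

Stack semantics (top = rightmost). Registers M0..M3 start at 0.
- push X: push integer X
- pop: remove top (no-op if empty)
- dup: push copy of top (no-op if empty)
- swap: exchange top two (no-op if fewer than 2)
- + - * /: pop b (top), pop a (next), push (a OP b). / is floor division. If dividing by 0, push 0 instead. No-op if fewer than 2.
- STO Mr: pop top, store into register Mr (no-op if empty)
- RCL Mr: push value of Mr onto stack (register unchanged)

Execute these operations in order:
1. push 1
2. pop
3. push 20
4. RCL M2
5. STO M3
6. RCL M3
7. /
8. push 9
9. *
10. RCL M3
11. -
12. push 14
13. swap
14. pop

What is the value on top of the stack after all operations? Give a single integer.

Answer: 14

Derivation:
After op 1 (push 1): stack=[1] mem=[0,0,0,0]
After op 2 (pop): stack=[empty] mem=[0,0,0,0]
After op 3 (push 20): stack=[20] mem=[0,0,0,0]
After op 4 (RCL M2): stack=[20,0] mem=[0,0,0,0]
After op 5 (STO M3): stack=[20] mem=[0,0,0,0]
After op 6 (RCL M3): stack=[20,0] mem=[0,0,0,0]
After op 7 (/): stack=[0] mem=[0,0,0,0]
After op 8 (push 9): stack=[0,9] mem=[0,0,0,0]
After op 9 (*): stack=[0] mem=[0,0,0,0]
After op 10 (RCL M3): stack=[0,0] mem=[0,0,0,0]
After op 11 (-): stack=[0] mem=[0,0,0,0]
After op 12 (push 14): stack=[0,14] mem=[0,0,0,0]
After op 13 (swap): stack=[14,0] mem=[0,0,0,0]
After op 14 (pop): stack=[14] mem=[0,0,0,0]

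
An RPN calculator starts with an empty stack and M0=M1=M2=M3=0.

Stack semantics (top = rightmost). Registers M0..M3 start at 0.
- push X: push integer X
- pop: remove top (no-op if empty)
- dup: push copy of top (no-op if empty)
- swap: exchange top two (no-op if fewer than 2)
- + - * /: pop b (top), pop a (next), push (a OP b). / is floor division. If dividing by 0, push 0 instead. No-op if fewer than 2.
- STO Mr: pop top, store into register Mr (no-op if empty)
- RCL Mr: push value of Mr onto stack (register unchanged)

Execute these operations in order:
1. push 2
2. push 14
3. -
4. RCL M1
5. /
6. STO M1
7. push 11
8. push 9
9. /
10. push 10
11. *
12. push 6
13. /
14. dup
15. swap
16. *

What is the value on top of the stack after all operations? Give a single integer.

Answer: 1

Derivation:
After op 1 (push 2): stack=[2] mem=[0,0,0,0]
After op 2 (push 14): stack=[2,14] mem=[0,0,0,0]
After op 3 (-): stack=[-12] mem=[0,0,0,0]
After op 4 (RCL M1): stack=[-12,0] mem=[0,0,0,0]
After op 5 (/): stack=[0] mem=[0,0,0,0]
After op 6 (STO M1): stack=[empty] mem=[0,0,0,0]
After op 7 (push 11): stack=[11] mem=[0,0,0,0]
After op 8 (push 9): stack=[11,9] mem=[0,0,0,0]
After op 9 (/): stack=[1] mem=[0,0,0,0]
After op 10 (push 10): stack=[1,10] mem=[0,0,0,0]
After op 11 (*): stack=[10] mem=[0,0,0,0]
After op 12 (push 6): stack=[10,6] mem=[0,0,0,0]
After op 13 (/): stack=[1] mem=[0,0,0,0]
After op 14 (dup): stack=[1,1] mem=[0,0,0,0]
After op 15 (swap): stack=[1,1] mem=[0,0,0,0]
After op 16 (*): stack=[1] mem=[0,0,0,0]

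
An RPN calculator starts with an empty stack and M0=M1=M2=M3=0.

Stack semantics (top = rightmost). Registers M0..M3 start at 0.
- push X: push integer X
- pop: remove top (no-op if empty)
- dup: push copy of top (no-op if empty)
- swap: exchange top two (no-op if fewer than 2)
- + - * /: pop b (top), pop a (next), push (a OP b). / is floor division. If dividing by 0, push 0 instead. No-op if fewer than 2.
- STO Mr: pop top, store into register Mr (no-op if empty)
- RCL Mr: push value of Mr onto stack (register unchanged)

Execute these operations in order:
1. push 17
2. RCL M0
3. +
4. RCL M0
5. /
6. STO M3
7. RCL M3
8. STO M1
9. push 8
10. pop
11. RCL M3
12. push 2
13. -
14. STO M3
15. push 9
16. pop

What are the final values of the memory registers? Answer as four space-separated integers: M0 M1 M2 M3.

Answer: 0 0 0 -2

Derivation:
After op 1 (push 17): stack=[17] mem=[0,0,0,0]
After op 2 (RCL M0): stack=[17,0] mem=[0,0,0,0]
After op 3 (+): stack=[17] mem=[0,0,0,0]
After op 4 (RCL M0): stack=[17,0] mem=[0,0,0,0]
After op 5 (/): stack=[0] mem=[0,0,0,0]
After op 6 (STO M3): stack=[empty] mem=[0,0,0,0]
After op 7 (RCL M3): stack=[0] mem=[0,0,0,0]
After op 8 (STO M1): stack=[empty] mem=[0,0,0,0]
After op 9 (push 8): stack=[8] mem=[0,0,0,0]
After op 10 (pop): stack=[empty] mem=[0,0,0,0]
After op 11 (RCL M3): stack=[0] mem=[0,0,0,0]
After op 12 (push 2): stack=[0,2] mem=[0,0,0,0]
After op 13 (-): stack=[-2] mem=[0,0,0,0]
After op 14 (STO M3): stack=[empty] mem=[0,0,0,-2]
After op 15 (push 9): stack=[9] mem=[0,0,0,-2]
After op 16 (pop): stack=[empty] mem=[0,0,0,-2]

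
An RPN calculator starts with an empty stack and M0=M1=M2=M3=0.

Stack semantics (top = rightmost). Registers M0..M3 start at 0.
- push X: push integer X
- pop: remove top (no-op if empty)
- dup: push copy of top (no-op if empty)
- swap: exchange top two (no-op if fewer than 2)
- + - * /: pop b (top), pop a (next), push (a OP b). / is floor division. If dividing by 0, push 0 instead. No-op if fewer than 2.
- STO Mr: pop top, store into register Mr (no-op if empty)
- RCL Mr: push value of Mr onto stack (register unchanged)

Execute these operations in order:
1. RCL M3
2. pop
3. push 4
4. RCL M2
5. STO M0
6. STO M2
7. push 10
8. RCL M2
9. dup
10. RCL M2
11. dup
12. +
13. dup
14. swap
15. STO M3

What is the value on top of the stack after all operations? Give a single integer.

After op 1 (RCL M3): stack=[0] mem=[0,0,0,0]
After op 2 (pop): stack=[empty] mem=[0,0,0,0]
After op 3 (push 4): stack=[4] mem=[0,0,0,0]
After op 4 (RCL M2): stack=[4,0] mem=[0,0,0,0]
After op 5 (STO M0): stack=[4] mem=[0,0,0,0]
After op 6 (STO M2): stack=[empty] mem=[0,0,4,0]
After op 7 (push 10): stack=[10] mem=[0,0,4,0]
After op 8 (RCL M2): stack=[10,4] mem=[0,0,4,0]
After op 9 (dup): stack=[10,4,4] mem=[0,0,4,0]
After op 10 (RCL M2): stack=[10,4,4,4] mem=[0,0,4,0]
After op 11 (dup): stack=[10,4,4,4,4] mem=[0,0,4,0]
After op 12 (+): stack=[10,4,4,8] mem=[0,0,4,0]
After op 13 (dup): stack=[10,4,4,8,8] mem=[0,0,4,0]
After op 14 (swap): stack=[10,4,4,8,8] mem=[0,0,4,0]
After op 15 (STO M3): stack=[10,4,4,8] mem=[0,0,4,8]

Answer: 8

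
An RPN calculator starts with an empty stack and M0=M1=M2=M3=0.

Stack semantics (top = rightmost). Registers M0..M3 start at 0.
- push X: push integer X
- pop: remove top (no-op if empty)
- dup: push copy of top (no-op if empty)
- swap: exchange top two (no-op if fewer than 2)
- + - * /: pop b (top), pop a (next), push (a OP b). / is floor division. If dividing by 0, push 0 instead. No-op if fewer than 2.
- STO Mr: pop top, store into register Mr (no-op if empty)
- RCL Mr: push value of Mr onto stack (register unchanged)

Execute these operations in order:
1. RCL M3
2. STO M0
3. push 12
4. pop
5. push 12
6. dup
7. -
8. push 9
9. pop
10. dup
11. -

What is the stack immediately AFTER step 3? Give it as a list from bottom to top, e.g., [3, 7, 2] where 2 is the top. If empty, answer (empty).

After op 1 (RCL M3): stack=[0] mem=[0,0,0,0]
After op 2 (STO M0): stack=[empty] mem=[0,0,0,0]
After op 3 (push 12): stack=[12] mem=[0,0,0,0]

[12]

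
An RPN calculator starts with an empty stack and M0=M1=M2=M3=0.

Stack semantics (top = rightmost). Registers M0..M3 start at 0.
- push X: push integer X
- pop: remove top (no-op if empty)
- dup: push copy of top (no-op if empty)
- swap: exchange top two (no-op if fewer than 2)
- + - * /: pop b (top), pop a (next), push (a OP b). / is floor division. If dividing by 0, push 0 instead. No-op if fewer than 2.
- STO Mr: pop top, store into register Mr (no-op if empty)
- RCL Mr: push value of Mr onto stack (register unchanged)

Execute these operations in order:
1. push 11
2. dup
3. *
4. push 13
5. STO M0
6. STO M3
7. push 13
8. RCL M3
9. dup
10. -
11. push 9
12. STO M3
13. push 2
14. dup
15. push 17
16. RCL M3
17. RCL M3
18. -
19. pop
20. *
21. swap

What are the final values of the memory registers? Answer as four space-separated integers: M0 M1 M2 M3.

After op 1 (push 11): stack=[11] mem=[0,0,0,0]
After op 2 (dup): stack=[11,11] mem=[0,0,0,0]
After op 3 (*): stack=[121] mem=[0,0,0,0]
After op 4 (push 13): stack=[121,13] mem=[0,0,0,0]
After op 5 (STO M0): stack=[121] mem=[13,0,0,0]
After op 6 (STO M3): stack=[empty] mem=[13,0,0,121]
After op 7 (push 13): stack=[13] mem=[13,0,0,121]
After op 8 (RCL M3): stack=[13,121] mem=[13,0,0,121]
After op 9 (dup): stack=[13,121,121] mem=[13,0,0,121]
After op 10 (-): stack=[13,0] mem=[13,0,0,121]
After op 11 (push 9): stack=[13,0,9] mem=[13,0,0,121]
After op 12 (STO M3): stack=[13,0] mem=[13,0,0,9]
After op 13 (push 2): stack=[13,0,2] mem=[13,0,0,9]
After op 14 (dup): stack=[13,0,2,2] mem=[13,0,0,9]
After op 15 (push 17): stack=[13,0,2,2,17] mem=[13,0,0,9]
After op 16 (RCL M3): stack=[13,0,2,2,17,9] mem=[13,0,0,9]
After op 17 (RCL M3): stack=[13,0,2,2,17,9,9] mem=[13,0,0,9]
After op 18 (-): stack=[13,0,2,2,17,0] mem=[13,0,0,9]
After op 19 (pop): stack=[13,0,2,2,17] mem=[13,0,0,9]
After op 20 (*): stack=[13,0,2,34] mem=[13,0,0,9]
After op 21 (swap): stack=[13,0,34,2] mem=[13,0,0,9]

Answer: 13 0 0 9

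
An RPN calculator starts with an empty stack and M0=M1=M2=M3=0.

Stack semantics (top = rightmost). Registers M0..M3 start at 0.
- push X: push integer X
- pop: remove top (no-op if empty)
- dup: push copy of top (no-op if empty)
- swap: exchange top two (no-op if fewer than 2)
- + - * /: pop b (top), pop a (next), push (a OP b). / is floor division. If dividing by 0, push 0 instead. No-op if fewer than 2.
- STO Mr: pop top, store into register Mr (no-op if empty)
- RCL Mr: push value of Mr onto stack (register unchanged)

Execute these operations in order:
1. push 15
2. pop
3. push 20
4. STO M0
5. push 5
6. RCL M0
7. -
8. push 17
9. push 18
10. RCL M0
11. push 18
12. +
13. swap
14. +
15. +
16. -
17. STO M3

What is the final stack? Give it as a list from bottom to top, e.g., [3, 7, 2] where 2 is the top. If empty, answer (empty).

After op 1 (push 15): stack=[15] mem=[0,0,0,0]
After op 2 (pop): stack=[empty] mem=[0,0,0,0]
After op 3 (push 20): stack=[20] mem=[0,0,0,0]
After op 4 (STO M0): stack=[empty] mem=[20,0,0,0]
After op 5 (push 5): stack=[5] mem=[20,0,0,0]
After op 6 (RCL M0): stack=[5,20] mem=[20,0,0,0]
After op 7 (-): stack=[-15] mem=[20,0,0,0]
After op 8 (push 17): stack=[-15,17] mem=[20,0,0,0]
After op 9 (push 18): stack=[-15,17,18] mem=[20,0,0,0]
After op 10 (RCL M0): stack=[-15,17,18,20] mem=[20,0,0,0]
After op 11 (push 18): stack=[-15,17,18,20,18] mem=[20,0,0,0]
After op 12 (+): stack=[-15,17,18,38] mem=[20,0,0,0]
After op 13 (swap): stack=[-15,17,38,18] mem=[20,0,0,0]
After op 14 (+): stack=[-15,17,56] mem=[20,0,0,0]
After op 15 (+): stack=[-15,73] mem=[20,0,0,0]
After op 16 (-): stack=[-88] mem=[20,0,0,0]
After op 17 (STO M3): stack=[empty] mem=[20,0,0,-88]

Answer: (empty)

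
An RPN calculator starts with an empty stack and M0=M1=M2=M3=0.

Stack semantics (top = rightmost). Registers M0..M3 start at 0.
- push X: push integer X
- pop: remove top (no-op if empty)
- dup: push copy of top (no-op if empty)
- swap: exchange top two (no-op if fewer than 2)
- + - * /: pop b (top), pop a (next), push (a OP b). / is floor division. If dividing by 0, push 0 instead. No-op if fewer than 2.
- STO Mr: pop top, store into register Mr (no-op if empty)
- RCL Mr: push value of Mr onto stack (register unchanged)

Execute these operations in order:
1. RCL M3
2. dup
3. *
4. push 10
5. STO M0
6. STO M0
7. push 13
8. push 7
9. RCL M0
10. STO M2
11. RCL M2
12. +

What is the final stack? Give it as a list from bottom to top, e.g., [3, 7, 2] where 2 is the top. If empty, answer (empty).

After op 1 (RCL M3): stack=[0] mem=[0,0,0,0]
After op 2 (dup): stack=[0,0] mem=[0,0,0,0]
After op 3 (*): stack=[0] mem=[0,0,0,0]
After op 4 (push 10): stack=[0,10] mem=[0,0,0,0]
After op 5 (STO M0): stack=[0] mem=[10,0,0,0]
After op 6 (STO M0): stack=[empty] mem=[0,0,0,0]
After op 7 (push 13): stack=[13] mem=[0,0,0,0]
After op 8 (push 7): stack=[13,7] mem=[0,0,0,0]
After op 9 (RCL M0): stack=[13,7,0] mem=[0,0,0,0]
After op 10 (STO M2): stack=[13,7] mem=[0,0,0,0]
After op 11 (RCL M2): stack=[13,7,0] mem=[0,0,0,0]
After op 12 (+): stack=[13,7] mem=[0,0,0,0]

Answer: [13, 7]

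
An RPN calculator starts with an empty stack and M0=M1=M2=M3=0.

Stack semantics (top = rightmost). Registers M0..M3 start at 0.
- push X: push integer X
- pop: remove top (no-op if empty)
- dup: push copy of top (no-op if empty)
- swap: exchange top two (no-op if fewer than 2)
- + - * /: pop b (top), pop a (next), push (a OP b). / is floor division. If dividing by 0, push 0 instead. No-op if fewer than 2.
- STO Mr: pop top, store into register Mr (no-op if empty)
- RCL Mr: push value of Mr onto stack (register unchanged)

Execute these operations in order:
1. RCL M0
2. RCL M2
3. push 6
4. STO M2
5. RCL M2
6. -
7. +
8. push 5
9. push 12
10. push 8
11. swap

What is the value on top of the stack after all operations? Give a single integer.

Answer: 12

Derivation:
After op 1 (RCL M0): stack=[0] mem=[0,0,0,0]
After op 2 (RCL M2): stack=[0,0] mem=[0,0,0,0]
After op 3 (push 6): stack=[0,0,6] mem=[0,0,0,0]
After op 4 (STO M2): stack=[0,0] mem=[0,0,6,0]
After op 5 (RCL M2): stack=[0,0,6] mem=[0,0,6,0]
After op 6 (-): stack=[0,-6] mem=[0,0,6,0]
After op 7 (+): stack=[-6] mem=[0,0,6,0]
After op 8 (push 5): stack=[-6,5] mem=[0,0,6,0]
After op 9 (push 12): stack=[-6,5,12] mem=[0,0,6,0]
After op 10 (push 8): stack=[-6,5,12,8] mem=[0,0,6,0]
After op 11 (swap): stack=[-6,5,8,12] mem=[0,0,6,0]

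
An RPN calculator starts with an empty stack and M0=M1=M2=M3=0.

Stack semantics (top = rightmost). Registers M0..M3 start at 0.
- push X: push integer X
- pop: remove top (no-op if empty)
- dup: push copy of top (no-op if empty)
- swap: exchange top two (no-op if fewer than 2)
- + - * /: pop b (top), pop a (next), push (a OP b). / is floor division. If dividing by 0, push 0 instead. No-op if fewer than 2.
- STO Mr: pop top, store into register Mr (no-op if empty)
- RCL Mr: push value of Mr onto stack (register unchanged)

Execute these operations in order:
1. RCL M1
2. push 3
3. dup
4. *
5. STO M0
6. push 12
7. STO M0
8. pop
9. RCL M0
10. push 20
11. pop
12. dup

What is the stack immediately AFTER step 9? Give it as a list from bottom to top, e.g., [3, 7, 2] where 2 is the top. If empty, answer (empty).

After op 1 (RCL M1): stack=[0] mem=[0,0,0,0]
After op 2 (push 3): stack=[0,3] mem=[0,0,0,0]
After op 3 (dup): stack=[0,3,3] mem=[0,0,0,0]
After op 4 (*): stack=[0,9] mem=[0,0,0,0]
After op 5 (STO M0): stack=[0] mem=[9,0,0,0]
After op 6 (push 12): stack=[0,12] mem=[9,0,0,0]
After op 7 (STO M0): stack=[0] mem=[12,0,0,0]
After op 8 (pop): stack=[empty] mem=[12,0,0,0]
After op 9 (RCL M0): stack=[12] mem=[12,0,0,0]

[12]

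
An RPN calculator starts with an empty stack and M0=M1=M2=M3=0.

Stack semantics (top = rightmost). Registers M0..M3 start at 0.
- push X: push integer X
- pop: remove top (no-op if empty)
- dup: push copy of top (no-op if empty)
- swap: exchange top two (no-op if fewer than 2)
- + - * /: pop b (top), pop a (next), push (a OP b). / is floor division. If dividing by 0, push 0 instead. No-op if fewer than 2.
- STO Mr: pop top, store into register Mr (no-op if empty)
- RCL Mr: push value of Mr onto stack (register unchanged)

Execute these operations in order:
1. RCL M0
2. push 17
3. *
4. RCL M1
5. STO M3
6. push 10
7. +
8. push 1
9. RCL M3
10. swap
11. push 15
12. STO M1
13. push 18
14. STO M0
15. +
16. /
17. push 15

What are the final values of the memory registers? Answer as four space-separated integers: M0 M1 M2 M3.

Answer: 18 15 0 0

Derivation:
After op 1 (RCL M0): stack=[0] mem=[0,0,0,0]
After op 2 (push 17): stack=[0,17] mem=[0,0,0,0]
After op 3 (*): stack=[0] mem=[0,0,0,0]
After op 4 (RCL M1): stack=[0,0] mem=[0,0,0,0]
After op 5 (STO M3): stack=[0] mem=[0,0,0,0]
After op 6 (push 10): stack=[0,10] mem=[0,0,0,0]
After op 7 (+): stack=[10] mem=[0,0,0,0]
After op 8 (push 1): stack=[10,1] mem=[0,0,0,0]
After op 9 (RCL M3): stack=[10,1,0] mem=[0,0,0,0]
After op 10 (swap): stack=[10,0,1] mem=[0,0,0,0]
After op 11 (push 15): stack=[10,0,1,15] mem=[0,0,0,0]
After op 12 (STO M1): stack=[10,0,1] mem=[0,15,0,0]
After op 13 (push 18): stack=[10,0,1,18] mem=[0,15,0,0]
After op 14 (STO M0): stack=[10,0,1] mem=[18,15,0,0]
After op 15 (+): stack=[10,1] mem=[18,15,0,0]
After op 16 (/): stack=[10] mem=[18,15,0,0]
After op 17 (push 15): stack=[10,15] mem=[18,15,0,0]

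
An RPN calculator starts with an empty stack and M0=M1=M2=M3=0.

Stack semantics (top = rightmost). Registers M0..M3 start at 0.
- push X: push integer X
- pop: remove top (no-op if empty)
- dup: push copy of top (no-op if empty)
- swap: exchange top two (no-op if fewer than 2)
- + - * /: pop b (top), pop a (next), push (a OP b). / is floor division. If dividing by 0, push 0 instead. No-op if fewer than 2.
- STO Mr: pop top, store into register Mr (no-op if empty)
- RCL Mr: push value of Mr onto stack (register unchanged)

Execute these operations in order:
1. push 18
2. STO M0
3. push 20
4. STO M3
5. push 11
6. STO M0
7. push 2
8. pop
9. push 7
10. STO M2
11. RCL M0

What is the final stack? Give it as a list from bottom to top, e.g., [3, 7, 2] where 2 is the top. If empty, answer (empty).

Answer: [11]

Derivation:
After op 1 (push 18): stack=[18] mem=[0,0,0,0]
After op 2 (STO M0): stack=[empty] mem=[18,0,0,0]
After op 3 (push 20): stack=[20] mem=[18,0,0,0]
After op 4 (STO M3): stack=[empty] mem=[18,0,0,20]
After op 5 (push 11): stack=[11] mem=[18,0,0,20]
After op 6 (STO M0): stack=[empty] mem=[11,0,0,20]
After op 7 (push 2): stack=[2] mem=[11,0,0,20]
After op 8 (pop): stack=[empty] mem=[11,0,0,20]
After op 9 (push 7): stack=[7] mem=[11,0,0,20]
After op 10 (STO M2): stack=[empty] mem=[11,0,7,20]
After op 11 (RCL M0): stack=[11] mem=[11,0,7,20]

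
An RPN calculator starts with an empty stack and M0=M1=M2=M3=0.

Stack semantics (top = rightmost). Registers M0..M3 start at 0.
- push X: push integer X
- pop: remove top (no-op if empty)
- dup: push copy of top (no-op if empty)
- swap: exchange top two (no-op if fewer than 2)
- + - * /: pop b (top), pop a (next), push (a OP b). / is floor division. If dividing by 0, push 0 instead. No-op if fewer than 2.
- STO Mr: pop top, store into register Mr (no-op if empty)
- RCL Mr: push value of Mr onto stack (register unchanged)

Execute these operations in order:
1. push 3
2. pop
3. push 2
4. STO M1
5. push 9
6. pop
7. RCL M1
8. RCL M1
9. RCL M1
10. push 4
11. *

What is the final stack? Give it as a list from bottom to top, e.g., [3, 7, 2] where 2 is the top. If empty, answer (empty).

Answer: [2, 2, 8]

Derivation:
After op 1 (push 3): stack=[3] mem=[0,0,0,0]
After op 2 (pop): stack=[empty] mem=[0,0,0,0]
After op 3 (push 2): stack=[2] mem=[0,0,0,0]
After op 4 (STO M1): stack=[empty] mem=[0,2,0,0]
After op 5 (push 9): stack=[9] mem=[0,2,0,0]
After op 6 (pop): stack=[empty] mem=[0,2,0,0]
After op 7 (RCL M1): stack=[2] mem=[0,2,0,0]
After op 8 (RCL M1): stack=[2,2] mem=[0,2,0,0]
After op 9 (RCL M1): stack=[2,2,2] mem=[0,2,0,0]
After op 10 (push 4): stack=[2,2,2,4] mem=[0,2,0,0]
After op 11 (*): stack=[2,2,8] mem=[0,2,0,0]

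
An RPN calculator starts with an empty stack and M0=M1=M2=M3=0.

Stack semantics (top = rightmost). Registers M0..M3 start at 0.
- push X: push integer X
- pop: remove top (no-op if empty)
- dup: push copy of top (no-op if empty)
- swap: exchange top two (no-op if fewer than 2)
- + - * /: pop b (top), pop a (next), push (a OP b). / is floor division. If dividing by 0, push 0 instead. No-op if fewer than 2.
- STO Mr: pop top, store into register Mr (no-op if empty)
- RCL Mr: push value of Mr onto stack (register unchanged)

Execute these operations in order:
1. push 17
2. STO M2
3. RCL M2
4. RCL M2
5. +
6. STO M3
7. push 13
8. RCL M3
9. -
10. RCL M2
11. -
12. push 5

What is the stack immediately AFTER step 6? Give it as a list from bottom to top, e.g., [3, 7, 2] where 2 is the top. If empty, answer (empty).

After op 1 (push 17): stack=[17] mem=[0,0,0,0]
After op 2 (STO M2): stack=[empty] mem=[0,0,17,0]
After op 3 (RCL M2): stack=[17] mem=[0,0,17,0]
After op 4 (RCL M2): stack=[17,17] mem=[0,0,17,0]
After op 5 (+): stack=[34] mem=[0,0,17,0]
After op 6 (STO M3): stack=[empty] mem=[0,0,17,34]

(empty)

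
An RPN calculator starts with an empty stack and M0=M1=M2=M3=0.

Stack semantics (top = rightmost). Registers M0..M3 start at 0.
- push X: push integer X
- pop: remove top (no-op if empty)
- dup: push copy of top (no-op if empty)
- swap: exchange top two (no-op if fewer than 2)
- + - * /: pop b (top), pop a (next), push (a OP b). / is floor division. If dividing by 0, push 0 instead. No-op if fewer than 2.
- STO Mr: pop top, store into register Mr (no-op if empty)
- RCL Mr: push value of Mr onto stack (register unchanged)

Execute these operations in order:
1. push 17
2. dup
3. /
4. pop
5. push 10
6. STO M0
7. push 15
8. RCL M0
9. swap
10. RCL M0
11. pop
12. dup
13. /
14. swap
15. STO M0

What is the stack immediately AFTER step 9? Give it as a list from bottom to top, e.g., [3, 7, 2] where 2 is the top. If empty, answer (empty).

After op 1 (push 17): stack=[17] mem=[0,0,0,0]
After op 2 (dup): stack=[17,17] mem=[0,0,0,0]
After op 3 (/): stack=[1] mem=[0,0,0,0]
After op 4 (pop): stack=[empty] mem=[0,0,0,0]
After op 5 (push 10): stack=[10] mem=[0,0,0,0]
After op 6 (STO M0): stack=[empty] mem=[10,0,0,0]
After op 7 (push 15): stack=[15] mem=[10,0,0,0]
After op 8 (RCL M0): stack=[15,10] mem=[10,0,0,0]
After op 9 (swap): stack=[10,15] mem=[10,0,0,0]

[10, 15]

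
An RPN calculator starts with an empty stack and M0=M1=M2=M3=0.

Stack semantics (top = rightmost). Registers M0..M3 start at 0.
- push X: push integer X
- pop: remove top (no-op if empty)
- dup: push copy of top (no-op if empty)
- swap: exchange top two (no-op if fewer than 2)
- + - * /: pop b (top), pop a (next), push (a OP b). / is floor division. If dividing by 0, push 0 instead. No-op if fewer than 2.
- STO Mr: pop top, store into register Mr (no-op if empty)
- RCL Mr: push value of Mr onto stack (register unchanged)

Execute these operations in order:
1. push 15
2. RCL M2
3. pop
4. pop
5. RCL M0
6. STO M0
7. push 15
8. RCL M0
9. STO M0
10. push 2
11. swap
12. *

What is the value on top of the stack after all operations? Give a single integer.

After op 1 (push 15): stack=[15] mem=[0,0,0,0]
After op 2 (RCL M2): stack=[15,0] mem=[0,0,0,0]
After op 3 (pop): stack=[15] mem=[0,0,0,0]
After op 4 (pop): stack=[empty] mem=[0,0,0,0]
After op 5 (RCL M0): stack=[0] mem=[0,0,0,0]
After op 6 (STO M0): stack=[empty] mem=[0,0,0,0]
After op 7 (push 15): stack=[15] mem=[0,0,0,0]
After op 8 (RCL M0): stack=[15,0] mem=[0,0,0,0]
After op 9 (STO M0): stack=[15] mem=[0,0,0,0]
After op 10 (push 2): stack=[15,2] mem=[0,0,0,0]
After op 11 (swap): stack=[2,15] mem=[0,0,0,0]
After op 12 (*): stack=[30] mem=[0,0,0,0]

Answer: 30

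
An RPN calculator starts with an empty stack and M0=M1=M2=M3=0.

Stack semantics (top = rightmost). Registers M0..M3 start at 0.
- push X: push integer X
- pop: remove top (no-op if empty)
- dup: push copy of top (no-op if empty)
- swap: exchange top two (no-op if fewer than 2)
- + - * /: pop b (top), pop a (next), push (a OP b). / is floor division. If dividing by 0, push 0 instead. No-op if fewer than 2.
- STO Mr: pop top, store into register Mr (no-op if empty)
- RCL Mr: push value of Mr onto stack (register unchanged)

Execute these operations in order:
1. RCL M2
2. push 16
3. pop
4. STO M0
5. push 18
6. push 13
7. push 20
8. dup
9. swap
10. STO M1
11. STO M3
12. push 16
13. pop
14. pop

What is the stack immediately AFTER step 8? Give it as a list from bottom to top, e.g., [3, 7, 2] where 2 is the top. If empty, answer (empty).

After op 1 (RCL M2): stack=[0] mem=[0,0,0,0]
After op 2 (push 16): stack=[0,16] mem=[0,0,0,0]
After op 3 (pop): stack=[0] mem=[0,0,0,0]
After op 4 (STO M0): stack=[empty] mem=[0,0,0,0]
After op 5 (push 18): stack=[18] mem=[0,0,0,0]
After op 6 (push 13): stack=[18,13] mem=[0,0,0,0]
After op 7 (push 20): stack=[18,13,20] mem=[0,0,0,0]
After op 8 (dup): stack=[18,13,20,20] mem=[0,0,0,0]

[18, 13, 20, 20]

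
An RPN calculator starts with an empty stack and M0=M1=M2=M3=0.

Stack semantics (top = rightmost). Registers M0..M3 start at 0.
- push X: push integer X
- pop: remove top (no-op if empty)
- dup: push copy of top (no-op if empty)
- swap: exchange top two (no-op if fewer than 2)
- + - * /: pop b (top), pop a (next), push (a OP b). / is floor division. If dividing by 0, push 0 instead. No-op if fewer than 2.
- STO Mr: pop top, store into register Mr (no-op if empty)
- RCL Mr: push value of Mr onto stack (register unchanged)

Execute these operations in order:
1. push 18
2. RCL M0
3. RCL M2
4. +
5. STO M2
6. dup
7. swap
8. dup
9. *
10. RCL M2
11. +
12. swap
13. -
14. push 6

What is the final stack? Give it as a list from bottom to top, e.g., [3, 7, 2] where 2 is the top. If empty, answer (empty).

After op 1 (push 18): stack=[18] mem=[0,0,0,0]
After op 2 (RCL M0): stack=[18,0] mem=[0,0,0,0]
After op 3 (RCL M2): stack=[18,0,0] mem=[0,0,0,0]
After op 4 (+): stack=[18,0] mem=[0,0,0,0]
After op 5 (STO M2): stack=[18] mem=[0,0,0,0]
After op 6 (dup): stack=[18,18] mem=[0,0,0,0]
After op 7 (swap): stack=[18,18] mem=[0,0,0,0]
After op 8 (dup): stack=[18,18,18] mem=[0,0,0,0]
After op 9 (*): stack=[18,324] mem=[0,0,0,0]
After op 10 (RCL M2): stack=[18,324,0] mem=[0,0,0,0]
After op 11 (+): stack=[18,324] mem=[0,0,0,0]
After op 12 (swap): stack=[324,18] mem=[0,0,0,0]
After op 13 (-): stack=[306] mem=[0,0,0,0]
After op 14 (push 6): stack=[306,6] mem=[0,0,0,0]

Answer: [306, 6]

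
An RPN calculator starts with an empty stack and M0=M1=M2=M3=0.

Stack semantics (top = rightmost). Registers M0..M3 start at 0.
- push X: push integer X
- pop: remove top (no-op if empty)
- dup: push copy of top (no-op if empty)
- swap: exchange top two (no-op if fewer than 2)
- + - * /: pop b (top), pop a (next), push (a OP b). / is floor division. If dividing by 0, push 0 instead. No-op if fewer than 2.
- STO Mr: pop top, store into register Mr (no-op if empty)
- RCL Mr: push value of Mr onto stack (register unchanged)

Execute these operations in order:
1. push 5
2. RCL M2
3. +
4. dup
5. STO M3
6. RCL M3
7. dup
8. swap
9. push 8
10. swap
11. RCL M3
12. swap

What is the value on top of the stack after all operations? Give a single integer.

After op 1 (push 5): stack=[5] mem=[0,0,0,0]
After op 2 (RCL M2): stack=[5,0] mem=[0,0,0,0]
After op 3 (+): stack=[5] mem=[0,0,0,0]
After op 4 (dup): stack=[5,5] mem=[0,0,0,0]
After op 5 (STO M3): stack=[5] mem=[0,0,0,5]
After op 6 (RCL M3): stack=[5,5] mem=[0,0,0,5]
After op 7 (dup): stack=[5,5,5] mem=[0,0,0,5]
After op 8 (swap): stack=[5,5,5] mem=[0,0,0,5]
After op 9 (push 8): stack=[5,5,5,8] mem=[0,0,0,5]
After op 10 (swap): stack=[5,5,8,5] mem=[0,0,0,5]
After op 11 (RCL M3): stack=[5,5,8,5,5] mem=[0,0,0,5]
After op 12 (swap): stack=[5,5,8,5,5] mem=[0,0,0,5]

Answer: 5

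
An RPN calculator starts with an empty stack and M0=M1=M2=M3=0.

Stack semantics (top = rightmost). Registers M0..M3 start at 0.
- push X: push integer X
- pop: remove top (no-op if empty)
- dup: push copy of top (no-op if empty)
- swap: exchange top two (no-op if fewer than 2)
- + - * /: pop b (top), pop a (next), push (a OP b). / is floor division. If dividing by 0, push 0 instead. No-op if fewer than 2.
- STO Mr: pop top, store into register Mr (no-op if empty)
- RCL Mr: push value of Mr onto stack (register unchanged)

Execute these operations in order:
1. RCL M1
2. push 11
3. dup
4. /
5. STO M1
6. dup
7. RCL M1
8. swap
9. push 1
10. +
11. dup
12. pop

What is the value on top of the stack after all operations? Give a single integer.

After op 1 (RCL M1): stack=[0] mem=[0,0,0,0]
After op 2 (push 11): stack=[0,11] mem=[0,0,0,0]
After op 3 (dup): stack=[0,11,11] mem=[0,0,0,0]
After op 4 (/): stack=[0,1] mem=[0,0,0,0]
After op 5 (STO M1): stack=[0] mem=[0,1,0,0]
After op 6 (dup): stack=[0,0] mem=[0,1,0,0]
After op 7 (RCL M1): stack=[0,0,1] mem=[0,1,0,0]
After op 8 (swap): stack=[0,1,0] mem=[0,1,0,0]
After op 9 (push 1): stack=[0,1,0,1] mem=[0,1,0,0]
After op 10 (+): stack=[0,1,1] mem=[0,1,0,0]
After op 11 (dup): stack=[0,1,1,1] mem=[0,1,0,0]
After op 12 (pop): stack=[0,1,1] mem=[0,1,0,0]

Answer: 1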